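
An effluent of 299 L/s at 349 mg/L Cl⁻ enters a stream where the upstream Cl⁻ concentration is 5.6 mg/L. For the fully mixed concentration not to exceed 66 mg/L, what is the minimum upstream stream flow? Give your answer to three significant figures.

Set C_mix = 66: (Q·5.600 + 299.0·349.0) / (Q + 299.0) = 66
→ Q = 299.0·(349.0 − 66)/(66 − 5.600) = 1401 L/s.

1400 L/s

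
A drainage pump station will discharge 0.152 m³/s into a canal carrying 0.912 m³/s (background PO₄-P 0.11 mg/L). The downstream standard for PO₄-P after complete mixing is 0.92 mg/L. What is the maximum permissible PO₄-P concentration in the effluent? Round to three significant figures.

5.78 mg/L

At the limit, (Qr·Cr + Qe·Cₑ)/(Qr + Qe) = 0.92:
Cₑ = (1.064·0.92 − 0.9120·0.1100) / 0.1520 = 5.780 mg/L.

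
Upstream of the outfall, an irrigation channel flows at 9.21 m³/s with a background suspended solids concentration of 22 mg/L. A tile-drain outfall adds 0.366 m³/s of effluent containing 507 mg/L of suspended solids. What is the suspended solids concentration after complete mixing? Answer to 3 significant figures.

Mixed concentration C = ΣQC/ΣQ = (9.210·22.00 + 0.3660·507.0) / 9.576 = 388.2/9.576 = 40.54 mg/L.

40.5 mg/L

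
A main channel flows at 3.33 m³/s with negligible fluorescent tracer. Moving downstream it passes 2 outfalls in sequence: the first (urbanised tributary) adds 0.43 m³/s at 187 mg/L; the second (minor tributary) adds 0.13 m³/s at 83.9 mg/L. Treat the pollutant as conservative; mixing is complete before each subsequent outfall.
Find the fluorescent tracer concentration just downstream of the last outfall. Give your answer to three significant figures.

23.5 mg/L

Below outfall 1: Q → 3.760 m³/s, C = (3.330·0 + 0.4300·187.0)/3.760 = 21.39 mg/L.
Below outfall 2: Q → 3.890 m³/s, C = (3.760·21.39 + 0.1300·83.90)/3.890 = 23.47 mg/L.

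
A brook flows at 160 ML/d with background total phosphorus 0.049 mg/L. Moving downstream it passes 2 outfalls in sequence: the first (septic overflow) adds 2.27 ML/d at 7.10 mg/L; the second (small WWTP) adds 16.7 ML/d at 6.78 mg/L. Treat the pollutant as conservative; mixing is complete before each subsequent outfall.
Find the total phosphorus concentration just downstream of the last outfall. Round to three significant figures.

0.767 mg/L

Outfall 1: combined Q = 162.3 ML/d; C = (160.0·0.04900 + 2.270·7.100)/162.3 = 0.1476 mg/L.
Outfall 2: combined Q = 179.0 ML/d; C = (162.3·0.1476 + 16.70·6.780)/179.0 = 0.7665 mg/L.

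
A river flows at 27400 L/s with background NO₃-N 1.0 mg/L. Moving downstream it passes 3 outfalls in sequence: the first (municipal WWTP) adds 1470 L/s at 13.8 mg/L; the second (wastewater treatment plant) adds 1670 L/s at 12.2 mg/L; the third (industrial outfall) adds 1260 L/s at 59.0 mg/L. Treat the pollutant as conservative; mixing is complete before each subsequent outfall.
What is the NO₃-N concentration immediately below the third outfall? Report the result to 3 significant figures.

4.48 mg/L

Below outfall 1: Q → 28870 L/s, C = (27400·1.000 + 1470·13.80)/28870 = 1.652 mg/L.
Below outfall 2: Q → 30540 L/s, C = (28870·1.652 + 1670·12.20)/30540 = 2.229 mg/L.
Below outfall 3: Q → 31800 L/s, C = (30540·2.229 + 1260·59.00)/31800 = 4.478 mg/L.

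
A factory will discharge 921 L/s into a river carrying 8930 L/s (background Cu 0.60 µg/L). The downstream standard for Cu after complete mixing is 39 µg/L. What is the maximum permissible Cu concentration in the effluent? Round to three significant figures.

411 µg/L

At the limit, (Qr·Cr + Qe·Cₑ)/(Qr + Qe) = 39:
Cₑ = (9851·39 − 8930·0.6000) / 921.0 = 411.3 µg/L.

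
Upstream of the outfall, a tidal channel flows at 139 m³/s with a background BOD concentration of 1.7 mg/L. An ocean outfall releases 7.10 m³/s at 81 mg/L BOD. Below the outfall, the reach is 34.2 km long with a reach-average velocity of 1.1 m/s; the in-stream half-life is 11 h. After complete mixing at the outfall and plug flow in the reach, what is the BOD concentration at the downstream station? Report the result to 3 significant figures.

3.22 mg/L

Conservation of mass: C = (139.0·1.700 + 7.100·81.00) / 146.1 = 811.4/146.1 = 5.554 mg/L.
Travel time t = 34.2·1000 / 1.1 = 31090 s = 8.636 h.
Half-life 11 h → k = ln 2 / 11 = 0.06301 h⁻¹ = 1.512 d⁻¹.
First-order decay: C = 5.554·exp(−k·t) = 5.554·0.5803 = 3.223 mg/L.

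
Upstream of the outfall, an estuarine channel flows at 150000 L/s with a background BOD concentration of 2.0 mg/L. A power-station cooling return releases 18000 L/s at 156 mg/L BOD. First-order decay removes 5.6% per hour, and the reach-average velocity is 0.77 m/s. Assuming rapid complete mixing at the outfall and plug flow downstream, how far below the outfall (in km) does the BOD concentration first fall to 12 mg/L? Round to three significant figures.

Flow-weighted average: C = (150000·2.000 + 18000·156.0) / 168000 = 3108000/168000 = 18.50 mg/L.
5.6%/h lost → k = −ln(1 − 0.056) = 0.05763 h⁻¹.
Set 18.50·exp(−k·t) = 12 → t = ln(18.50/12)/k = 27040 s = 7.511 h.
Distance = v·t = 0.77·27040 = 20820 m = 20.82 km.

20.8 km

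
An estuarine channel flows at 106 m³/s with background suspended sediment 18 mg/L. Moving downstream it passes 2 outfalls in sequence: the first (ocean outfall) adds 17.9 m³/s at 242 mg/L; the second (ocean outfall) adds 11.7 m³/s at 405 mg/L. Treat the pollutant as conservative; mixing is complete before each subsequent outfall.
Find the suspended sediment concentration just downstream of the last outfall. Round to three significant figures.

81.0 mg/L

Below outfall 1: Q → 123.9 m³/s, C = (106.0·18.00 + 17.90·242.0)/123.9 = 50.36 mg/L.
Below outfall 2: Q → 135.6 m³/s, C = (123.9·50.36 + 11.70·405.0)/135.6 = 80.96 mg/L.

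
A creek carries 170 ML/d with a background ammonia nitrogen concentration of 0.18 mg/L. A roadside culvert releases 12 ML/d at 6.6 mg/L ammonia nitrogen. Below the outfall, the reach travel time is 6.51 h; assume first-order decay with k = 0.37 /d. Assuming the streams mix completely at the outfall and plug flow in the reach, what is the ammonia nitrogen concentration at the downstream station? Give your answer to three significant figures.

0.546 mg/L

After mixing, C = (170.0·0.1800 + 12.00·6.600) / 182.0 = 109.8/182.0 = 0.6033 mg/L.
Applying C = C₀e^(−kt): 0.6033 × 0.9045 = 0.5457 mg/L.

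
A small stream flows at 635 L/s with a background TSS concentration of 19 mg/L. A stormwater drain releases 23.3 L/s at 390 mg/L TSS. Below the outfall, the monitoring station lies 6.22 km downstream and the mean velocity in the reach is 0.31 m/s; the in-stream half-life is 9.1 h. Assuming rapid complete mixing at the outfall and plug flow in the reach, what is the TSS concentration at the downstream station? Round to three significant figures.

21.0 mg/L

Mixed concentration C = ΣQC/ΣQ = (635.0·19.00 + 23.30·390.0) / 658.3 = 21150/658.3 = 32.13 mg/L.
Travel time t = 6.22·1000 / 0.31 = 20060 s = 5.573 h.
Half-life 9.1 h → k = ln 2 / 9.1 = 0.07617 h⁻¹ = 1.828 d⁻¹.
Applying C = C₀e^(−kt): 32.13 × 0.6541 = 21.02 mg/L.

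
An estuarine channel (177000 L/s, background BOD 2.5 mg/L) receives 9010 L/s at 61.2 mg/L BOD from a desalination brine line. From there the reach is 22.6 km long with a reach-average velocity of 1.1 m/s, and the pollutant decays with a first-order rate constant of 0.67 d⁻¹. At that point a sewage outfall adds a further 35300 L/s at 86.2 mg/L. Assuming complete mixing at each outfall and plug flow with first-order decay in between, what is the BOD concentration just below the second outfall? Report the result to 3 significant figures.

17.6 mg/L

Flow-weighted average: C = (177000·2.500 + 9010·61.20) / 186000 = 993900/186000 = 5.343 mg/L; combined flow 186000 L/s.
Travel time t = 22.6·1000 / 1.1 = 20550 s = 5.707 h.
First-order decay: C = 5.343·exp(−k·t) = 5.343·0.8527 = 4.556 mg/L.
At the second outfall, C = (186000·4.556 + 35300·86.20) / (186000 + 35300) = 17.58 mg/L.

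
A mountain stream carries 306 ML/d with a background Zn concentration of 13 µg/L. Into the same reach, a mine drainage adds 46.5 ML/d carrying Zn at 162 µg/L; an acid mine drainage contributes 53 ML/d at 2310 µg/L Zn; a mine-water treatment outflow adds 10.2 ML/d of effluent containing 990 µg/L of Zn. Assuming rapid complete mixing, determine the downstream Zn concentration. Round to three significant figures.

346 µg/L

Mass balance: C = (306.0·13.00 + 46.50·162.0 + 53.00·2310 + 10.20·990.0) / 415.7 = 144000/415.7 = 346.5 µg/L.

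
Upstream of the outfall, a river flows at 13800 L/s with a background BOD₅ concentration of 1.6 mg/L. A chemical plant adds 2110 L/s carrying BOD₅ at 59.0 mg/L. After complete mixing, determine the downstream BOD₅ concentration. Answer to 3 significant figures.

9.21 mg/L

Conservation of mass: C = (13800·1.600 + 2110·59.00) / 15910 = 146600/15910 = 9.212 mg/L.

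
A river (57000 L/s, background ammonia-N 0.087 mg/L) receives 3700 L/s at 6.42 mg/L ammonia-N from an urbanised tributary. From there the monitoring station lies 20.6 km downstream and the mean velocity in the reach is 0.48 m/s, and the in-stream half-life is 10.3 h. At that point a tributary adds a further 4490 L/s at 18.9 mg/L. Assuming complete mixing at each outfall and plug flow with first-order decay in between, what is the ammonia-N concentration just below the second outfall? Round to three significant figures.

Mass balance: C = (57000·0.08700 + 3700·6.420) / 60700 = 28710/60700 = 0.4730 mg/L; combined flow 60700 L/s.
Travel time t = 20.6·1000 / 0.48 = 42920 s = 11.92 h.
Half-life 10.3 h → k = ln 2 / 10.3 = 0.06730 h⁻¹ = 1.615 d⁻¹.
Decay over the reach: 0.4730·exp(−kt) = 0.4730·0.4483 = 0.2121 mg/L.
Second outfall: C = (60700·0.2121 + 4490·18.90)/65190 = 1.499 mg/L.

1.50 mg/L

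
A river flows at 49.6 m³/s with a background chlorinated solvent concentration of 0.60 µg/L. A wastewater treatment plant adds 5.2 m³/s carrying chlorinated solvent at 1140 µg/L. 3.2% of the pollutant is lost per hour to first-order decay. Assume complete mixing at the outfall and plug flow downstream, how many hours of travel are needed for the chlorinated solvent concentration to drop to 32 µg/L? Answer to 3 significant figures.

37.6 h

Conservation of mass: C = (49.60·0.6000 + 5.200·1140) / 54.80 = 5958/54.80 = 108.7 µg/L.
3.2%/h lost → k = −ln(1 − 0.032) = 0.03252 h⁻¹.
108.7·exp(−k·t) = 32 → t = ln(108.7/32)/k = 135400 s = 37.60 h.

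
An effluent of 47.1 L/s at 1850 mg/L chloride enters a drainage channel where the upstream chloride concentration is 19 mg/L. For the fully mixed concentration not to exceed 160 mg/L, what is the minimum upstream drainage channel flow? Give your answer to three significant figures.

565 L/s

Set C_mix = 160: (Q·19.00 + 47.10·1850) / (Q + 47.10) = 160
→ Q = 47.10·(1850 − 160)/(160 − 19.00) = 564.5 L/s.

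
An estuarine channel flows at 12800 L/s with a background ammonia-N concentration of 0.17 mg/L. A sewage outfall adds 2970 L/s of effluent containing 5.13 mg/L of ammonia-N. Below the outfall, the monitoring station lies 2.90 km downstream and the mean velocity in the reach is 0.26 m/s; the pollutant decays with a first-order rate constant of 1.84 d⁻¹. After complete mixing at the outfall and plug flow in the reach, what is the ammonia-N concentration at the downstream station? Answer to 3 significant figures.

0.871 mg/L

Conservation of mass: C = (12800·0.1700 + 2970·5.130) / 15770 = 17410/15770 = 1.104 mg/L.
Travel time t = 2.90·1000 / 0.26 = 11150 s = 3.098 h.
Decay over the reach: 1.104·exp(−kt) = 1.104·0.7886 = 0.8707 mg/L.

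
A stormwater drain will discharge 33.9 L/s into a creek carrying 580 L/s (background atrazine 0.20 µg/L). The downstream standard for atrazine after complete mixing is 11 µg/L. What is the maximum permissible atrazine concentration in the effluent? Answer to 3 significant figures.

196 µg/L

At the limit, (Qr·Cr + Qe·Cₑ)/(Qr + Qe) = 11:
Cₑ = (613.9·11 − 580.0·0.2000) / 33.90 = 195.8 µg/L.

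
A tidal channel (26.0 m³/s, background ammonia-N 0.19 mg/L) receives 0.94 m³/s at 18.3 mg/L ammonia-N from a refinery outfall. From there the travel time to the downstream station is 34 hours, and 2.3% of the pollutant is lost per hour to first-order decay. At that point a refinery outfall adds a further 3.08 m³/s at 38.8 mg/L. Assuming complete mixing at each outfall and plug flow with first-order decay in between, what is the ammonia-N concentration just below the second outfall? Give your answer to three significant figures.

4.32 mg/L

Flow-weighted average: C = (26.00·0.1900 + 0.9400·18.30) / 26.94 = 22.14/26.94 = 0.8219 mg/L; combined flow 26.94 m³/s.
2.3%/h lost → k = −ln(1 − 0.023) = 0.02327 h⁻¹.
First-order decay: C = 0.8219·exp(−k·t) = 0.8219·0.4533 = 0.3726 mg/L.
At the second outfall, C = (26.94·0.3726 + 3.080·38.80) / (26.94 + 3.080) = 4.315 mg/L.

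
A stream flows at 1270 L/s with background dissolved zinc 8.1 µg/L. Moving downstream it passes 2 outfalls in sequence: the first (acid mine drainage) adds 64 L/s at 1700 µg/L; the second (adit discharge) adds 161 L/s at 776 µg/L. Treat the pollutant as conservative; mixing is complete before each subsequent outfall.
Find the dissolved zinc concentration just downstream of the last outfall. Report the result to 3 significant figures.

163 µg/L

After outfall 1: Q = 1270 + 64.00 = 1334 L/s; C = (1270·8.100 + 64.00·1700)/1334 = 89.27 µg/L.
After outfall 2: Q = 1334 + 161.0 = 1495 L/s; C = (1334·89.27 + 161.0·776.0)/1495 = 163.2 µg/L.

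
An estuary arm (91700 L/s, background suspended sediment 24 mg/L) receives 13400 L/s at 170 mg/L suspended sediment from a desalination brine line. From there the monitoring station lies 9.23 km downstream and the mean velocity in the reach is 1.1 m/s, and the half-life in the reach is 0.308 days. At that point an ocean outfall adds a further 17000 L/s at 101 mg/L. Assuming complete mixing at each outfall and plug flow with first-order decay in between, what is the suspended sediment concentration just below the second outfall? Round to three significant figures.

43.5 mg/L

Conservation of mass: C = (91700·24.00 + 13400·170.0) / 105100 = 4479000/105100 = 42.61 mg/L; combined flow 105100 L/s.
Travel time t = 9.23·1000 / 1.1 = 8391 s = 2.331 h.
Half-life 0.308 d → k = ln 2 / 0.308 = 2.250 d⁻¹.
Applying C = C₀e^(−kt): 42.61 × 0.8037 = 34.25 mg/L.
Second outfall: C = (105100·34.25 + 17000·101.0)/122100 = 43.54 mg/L.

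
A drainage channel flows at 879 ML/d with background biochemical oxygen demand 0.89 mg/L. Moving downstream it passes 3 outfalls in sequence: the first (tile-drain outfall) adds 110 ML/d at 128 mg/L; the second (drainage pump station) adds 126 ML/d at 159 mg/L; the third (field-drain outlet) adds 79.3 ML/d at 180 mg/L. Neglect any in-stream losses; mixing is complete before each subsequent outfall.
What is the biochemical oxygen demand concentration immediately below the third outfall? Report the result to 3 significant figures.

After outfall 1: Q = 879.0 + 110.0 = 989.0 ML/d; C = (879.0·0.8900 + 110.0·128.0)/989.0 = 15.03 mg/L.
After outfall 2: Q = 989.0 + 126.0 = 1115 ML/d; C = (989.0·15.03 + 126.0·159.0)/1115 = 31.30 mg/L.
After outfall 3: Q = 1115 + 79.30 = 1194 ML/d; C = (1115·31.30 + 79.30·180.0)/1194 = 41.17 mg/L.

41.2 mg/L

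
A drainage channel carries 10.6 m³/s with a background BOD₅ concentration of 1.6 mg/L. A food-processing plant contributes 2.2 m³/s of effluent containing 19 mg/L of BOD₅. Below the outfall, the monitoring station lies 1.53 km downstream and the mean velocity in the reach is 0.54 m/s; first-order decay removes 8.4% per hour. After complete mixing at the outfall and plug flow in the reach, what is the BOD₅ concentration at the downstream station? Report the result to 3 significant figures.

4.28 mg/L

Mass balance: C = (10.60·1.600 + 2.200·19.00) / 12.80 = 58.76/12.80 = 4.591 mg/L.
Travel time t = 1.53·1000 / 0.54 = 2833 s = 0.7870 h.
8.4%/h lost → k = −ln(1 − 0.084) = 0.08774 h⁻¹.
After decay, C = 4.591 × e^(−kt) = 4.591 × 0.9333 = 4.284 mg/L.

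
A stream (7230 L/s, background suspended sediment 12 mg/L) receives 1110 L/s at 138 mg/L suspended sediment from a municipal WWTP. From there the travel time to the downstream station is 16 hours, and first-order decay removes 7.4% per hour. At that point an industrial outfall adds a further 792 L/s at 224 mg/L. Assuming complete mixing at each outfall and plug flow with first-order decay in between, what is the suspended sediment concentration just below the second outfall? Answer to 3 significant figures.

Mixed concentration C = ΣQC/ΣQ = (7230·12.00 + 1110·138.0) / 8340 = 239900/8340 = 28.77 mg/L; combined flow 8340 L/s.
7.4%/h lost → k = −ln(1 − 0.074) = 0.07688 h⁻¹.
After decay, C = 28.77 × e^(−kt) = 28.77 × 0.2923 = 8.408 mg/L.
Second outfall: C = (8340·8.408 + 792.0·224.0)/9132 = 27.11 mg/L.

27.1 mg/L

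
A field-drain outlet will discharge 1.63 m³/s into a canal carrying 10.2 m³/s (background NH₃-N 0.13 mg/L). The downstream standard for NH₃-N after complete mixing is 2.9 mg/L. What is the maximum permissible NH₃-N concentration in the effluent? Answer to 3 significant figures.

At the limit, (Qr·Cr + Qe·Cₑ)/(Qr + Qe) = 2.9:
Cₑ = (11.83·2.9 − 10.20·0.1300) / 1.630 = 20.23 mg/L.

20.2 mg/L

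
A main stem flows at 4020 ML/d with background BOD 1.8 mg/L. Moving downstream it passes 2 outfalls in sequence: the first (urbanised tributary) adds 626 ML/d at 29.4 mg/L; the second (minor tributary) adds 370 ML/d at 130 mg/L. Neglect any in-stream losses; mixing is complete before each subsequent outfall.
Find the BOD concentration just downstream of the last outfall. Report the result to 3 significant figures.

Below outfall 1: Q → 4646 ML/d, C = (4020·1.800 + 626.0·29.40)/4646 = 5.519 mg/L.
Below outfall 2: Q → 5016 ML/d, C = (4646·5.519 + 370.0·130.0)/5016 = 14.70 mg/L.

14.7 mg/L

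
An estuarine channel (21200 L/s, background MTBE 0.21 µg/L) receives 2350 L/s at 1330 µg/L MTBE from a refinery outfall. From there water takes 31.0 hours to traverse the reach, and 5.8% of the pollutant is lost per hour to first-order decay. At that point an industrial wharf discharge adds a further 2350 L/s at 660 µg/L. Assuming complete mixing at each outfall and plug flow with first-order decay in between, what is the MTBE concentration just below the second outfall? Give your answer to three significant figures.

Conservation of mass: C = (21200·0.2100 + 2350·1330) / 23550 = 3130000/23550 = 132.9 µg/L; combined flow 23550 L/s.
5.8%/h lost → k = −ln(1 − 0.058) = 0.05975 h⁻¹.
First-order decay: C = 132.9·exp(−k·t) = 132.9·0.1569 = 20.85 µg/L.
At the second outfall, C = (23550·20.85 + 2350·660.0) / (23550 + 2350) = 78.84 µg/L.

78.8 µg/L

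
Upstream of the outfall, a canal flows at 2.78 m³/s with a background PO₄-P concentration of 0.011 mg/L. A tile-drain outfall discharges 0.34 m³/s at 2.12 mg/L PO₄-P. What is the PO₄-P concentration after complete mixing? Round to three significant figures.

Mass balance: C = (2.780·0.01100 + 0.3400·2.120) / 3.120 = 0.7514/3.120 = 0.2408 mg/L.

0.241 mg/L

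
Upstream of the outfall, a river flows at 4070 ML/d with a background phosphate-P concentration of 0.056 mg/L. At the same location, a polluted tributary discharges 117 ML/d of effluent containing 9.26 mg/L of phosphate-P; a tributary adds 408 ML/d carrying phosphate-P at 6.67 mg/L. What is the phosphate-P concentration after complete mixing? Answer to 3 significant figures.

Mixed concentration C = ΣQC/ΣQ = (4070·0.05600 + 117.0·9.260 + 408.0·6.670) / 4595 = 4033/4595 = 0.8776 mg/L.

0.878 mg/L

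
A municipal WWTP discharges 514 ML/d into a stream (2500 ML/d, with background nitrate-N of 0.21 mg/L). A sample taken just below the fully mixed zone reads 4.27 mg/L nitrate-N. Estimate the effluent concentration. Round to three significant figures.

Mass balance: 2500·0.2100 + 514.0·Cₑ = 3014·4.270
→ Cₑ = (3014·4.270 − 2500·0.2100) / 514.0 = 24.02 mg/L.

24.0 mg/L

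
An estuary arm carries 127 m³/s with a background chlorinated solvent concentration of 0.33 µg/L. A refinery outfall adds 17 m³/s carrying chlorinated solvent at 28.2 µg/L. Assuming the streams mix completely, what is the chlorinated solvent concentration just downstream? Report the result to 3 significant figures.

After mixing, C = (127.0·0.3300 + 17.00·28.20) / 144.0 = 521.3/144.0 = 3.620 µg/L.

3.62 µg/L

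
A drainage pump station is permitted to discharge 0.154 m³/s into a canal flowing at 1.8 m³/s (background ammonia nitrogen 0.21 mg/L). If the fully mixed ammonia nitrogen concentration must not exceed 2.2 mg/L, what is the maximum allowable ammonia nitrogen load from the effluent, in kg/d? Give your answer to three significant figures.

Mass balance at the limit: 1.800·0.2100 + 0.1540·Cₑ = 1.954·2.2 → Cₑ = 25.46 mg/L.
Load = 0.1540 m³/s × 25.46 g/m³ × 86 400 s/d = 338.8 kg/d.

339 kg/d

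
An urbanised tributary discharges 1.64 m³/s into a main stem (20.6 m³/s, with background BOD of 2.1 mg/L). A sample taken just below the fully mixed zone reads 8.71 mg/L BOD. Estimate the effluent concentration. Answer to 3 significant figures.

91.7 mg/L

Mass balance: 20.60·2.100 + 1.640·Cₑ = 22.24·8.710
→ Cₑ = (22.24·8.710 − 20.60·2.100) / 1.640 = 91.74 mg/L.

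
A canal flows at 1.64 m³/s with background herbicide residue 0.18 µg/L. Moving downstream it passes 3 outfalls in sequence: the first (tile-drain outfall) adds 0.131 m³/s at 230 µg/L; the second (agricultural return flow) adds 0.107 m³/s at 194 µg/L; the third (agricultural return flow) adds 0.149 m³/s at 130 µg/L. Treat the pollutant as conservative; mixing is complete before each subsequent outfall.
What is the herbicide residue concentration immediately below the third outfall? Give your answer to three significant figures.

34.8 µg/L

Outfall 1: combined Q = 1.771 m³/s; C = (1.640·0.1800 + 0.1310·230.0)/1.771 = 17.18 µg/L.
Outfall 2: combined Q = 1.878 m³/s; C = (1.771·17.18 + 0.1070·194.0)/1.878 = 27.25 µg/L.
Outfall 3: combined Q = 2.027 m³/s; C = (1.878·27.25 + 0.1490·130.0)/2.027 = 34.81 µg/L.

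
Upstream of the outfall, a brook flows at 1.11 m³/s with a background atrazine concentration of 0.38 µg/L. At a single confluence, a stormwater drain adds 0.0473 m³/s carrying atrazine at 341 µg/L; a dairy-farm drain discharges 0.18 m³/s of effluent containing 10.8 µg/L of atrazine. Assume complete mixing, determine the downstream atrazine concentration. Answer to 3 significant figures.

Mixed concentration C = ΣQC/ΣQ = (1.110·0.3800 + 0.04730·341.0 + 0.1800·10.80) / 1.337 = 18.50/1.337 = 13.83 µg/L.

13.8 µg/L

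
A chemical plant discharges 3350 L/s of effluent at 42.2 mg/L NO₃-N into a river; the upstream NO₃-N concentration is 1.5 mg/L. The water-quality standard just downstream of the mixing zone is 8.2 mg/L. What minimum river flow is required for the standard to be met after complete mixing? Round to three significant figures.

17000 L/s

Set C_mix = 8.2: (Q·1.500 + 3350·42.20) / (Q + 3350) = 8.2
→ Q = 3350·(42.20 − 8.2)/(8.2 − 1.500) = 17000 L/s.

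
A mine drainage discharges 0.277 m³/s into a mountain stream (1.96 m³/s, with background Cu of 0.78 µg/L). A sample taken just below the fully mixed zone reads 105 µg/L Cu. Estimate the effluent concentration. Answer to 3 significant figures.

842 µg/L

Mass balance: 1.960·0.7800 + 0.2770·Cₑ = 2.237·105.0
→ Cₑ = (2.237·105.0 − 1.960·0.7800) / 0.2770 = 842.4 µg/L.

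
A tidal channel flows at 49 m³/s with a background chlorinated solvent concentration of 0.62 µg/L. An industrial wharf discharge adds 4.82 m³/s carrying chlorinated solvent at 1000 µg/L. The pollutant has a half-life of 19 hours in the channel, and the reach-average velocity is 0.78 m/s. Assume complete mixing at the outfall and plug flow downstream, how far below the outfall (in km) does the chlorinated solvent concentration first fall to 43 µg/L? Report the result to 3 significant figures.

57.0 km

Flow-weighted average: C = (49.00·0.6200 + 4.820·1000) / 53.82 = 4850/53.82 = 90.12 µg/L.
Half-life 19 h → k = ln 2 / 19 = 0.03648 h⁻¹ = 0.8756 d⁻¹.
Set 90.12·exp(−k·t) = 43 → t = ln(90.12/43)/k = 73020 s = 20.28 h.
Distance = v·t = 0.78·73020 = 56960 m = 56.96 km.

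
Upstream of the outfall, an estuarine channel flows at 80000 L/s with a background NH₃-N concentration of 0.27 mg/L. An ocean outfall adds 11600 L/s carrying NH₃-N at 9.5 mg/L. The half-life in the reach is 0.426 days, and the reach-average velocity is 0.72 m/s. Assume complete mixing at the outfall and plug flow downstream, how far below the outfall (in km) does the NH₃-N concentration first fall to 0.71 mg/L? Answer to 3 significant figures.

Flow-weighted average: C = (80000·0.2700 + 11600·9.500) / 91600 = 131800/91600 = 1.439 mg/L.
Half-life 0.426 d → k = ln 2 / 0.426 = 1.627 d⁻¹.
Set 1.439·exp(−k·t) = 0.71 → t = ln(1.439/0.71)/k = 37510 s = 10.42 h.
Distance = v·t = 0.72·37510 = 27010 m = 27.01 km.

27.0 km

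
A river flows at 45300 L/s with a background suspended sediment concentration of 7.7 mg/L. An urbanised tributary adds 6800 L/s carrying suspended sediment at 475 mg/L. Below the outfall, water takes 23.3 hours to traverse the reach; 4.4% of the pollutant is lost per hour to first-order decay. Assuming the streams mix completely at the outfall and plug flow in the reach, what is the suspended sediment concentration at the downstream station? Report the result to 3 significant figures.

24.1 mg/L

After mixing, C = (45300·7.700 + 6800·475.0) / 52100 = 3579000/52100 = 68.69 mg/L.
4.4%/h lost → k = −ln(1 − 0.044) = 0.04500 h⁻¹.
Applying C = C₀e^(−kt): 68.69 × 0.3505 = 24.08 mg/L.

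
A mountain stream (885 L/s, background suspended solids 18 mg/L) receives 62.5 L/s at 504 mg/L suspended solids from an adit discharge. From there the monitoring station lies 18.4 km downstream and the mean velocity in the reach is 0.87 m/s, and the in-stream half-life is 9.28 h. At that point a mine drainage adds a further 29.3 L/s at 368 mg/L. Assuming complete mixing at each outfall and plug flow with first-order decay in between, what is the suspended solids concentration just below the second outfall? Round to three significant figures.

42.3 mg/L

Flow-weighted average: C = (885.0·18.00 + 62.50·504.0) / 947.5 = 47430/947.5 = 50.06 mg/L; combined flow 947.5 L/s.
Travel time t = 18.4·1000 / 0.87 = 21150 s = 5.875 h.
Half-life 9.28 h → k = ln 2 / 9.28 = 0.07469 h⁻¹ = 1.793 d⁻¹.
First-order decay: C = 50.06·exp(−k·t) = 50.06·0.6448 = 32.28 mg/L.
Second outfall: C = (947.5·32.28 + 29.30·368.0)/976.8 = 42.35 mg/L.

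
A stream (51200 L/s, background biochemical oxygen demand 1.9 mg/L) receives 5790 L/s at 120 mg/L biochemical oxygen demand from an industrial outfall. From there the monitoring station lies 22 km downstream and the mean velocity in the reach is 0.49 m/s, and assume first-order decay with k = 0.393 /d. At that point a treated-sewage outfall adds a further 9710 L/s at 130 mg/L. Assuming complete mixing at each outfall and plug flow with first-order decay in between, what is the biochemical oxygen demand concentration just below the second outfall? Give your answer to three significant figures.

After mixing, C = (51200·1.900 + 5790·120.0) / 56990 = 792100/56990 = 13.90 mg/L; combined flow 56990 L/s.
Travel time t = 22·1000 / 0.49 = 44900 s = 12.47 h.
After decay, C = 13.90 × e^(−kt) = 13.90 × 0.8153 = 11.33 mg/L.
At the second outfall, C = (56990·11.33 + 9710·130.0) / (56990 + 9710) = 28.61 mg/L.

28.6 mg/L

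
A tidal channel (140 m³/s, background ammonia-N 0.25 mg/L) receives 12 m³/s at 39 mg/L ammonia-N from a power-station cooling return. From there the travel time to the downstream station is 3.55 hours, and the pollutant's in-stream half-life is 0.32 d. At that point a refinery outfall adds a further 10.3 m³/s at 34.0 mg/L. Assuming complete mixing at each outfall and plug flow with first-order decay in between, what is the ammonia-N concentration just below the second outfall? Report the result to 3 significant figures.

4.41 mg/L

Mixed concentration C = ΣQC/ΣQ = (140.0·0.2500 + 12.00·39.00) / 152.0 = 503.0/152.0 = 3.309 mg/L; combined flow 152.0 m³/s.
Half-life 0.32 d → k = ln 2 / 0.32 = 2.166 d⁻¹.
Applying C = C₀e^(−kt): 3.309 × 0.7259 = 2.402 mg/L.
Second outfall: C = (152.0·2.402 + 10.30·34.00)/162.3 = 4.407 mg/L.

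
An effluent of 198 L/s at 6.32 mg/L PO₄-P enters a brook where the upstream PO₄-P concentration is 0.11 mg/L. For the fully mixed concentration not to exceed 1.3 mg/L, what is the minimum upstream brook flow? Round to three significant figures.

Set C_mix = 1.3: (Q·0.1100 + 198.0·6.320) / (Q + 198.0) = 1.3
→ Q = 198.0·(6.320 − 1.3)/(1.3 − 0.1100) = 835.3 L/s.

835 L/s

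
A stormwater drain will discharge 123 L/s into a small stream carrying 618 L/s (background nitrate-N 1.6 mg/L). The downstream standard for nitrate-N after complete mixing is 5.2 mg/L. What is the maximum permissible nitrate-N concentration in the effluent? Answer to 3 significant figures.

At the limit, (Qr·Cr + Qe·Cₑ)/(Qr + Qe) = 5.2:
Cₑ = (741.0·5.2 − 618.0·1.600) / 123.0 = 23.29 mg/L.

23.3 mg/L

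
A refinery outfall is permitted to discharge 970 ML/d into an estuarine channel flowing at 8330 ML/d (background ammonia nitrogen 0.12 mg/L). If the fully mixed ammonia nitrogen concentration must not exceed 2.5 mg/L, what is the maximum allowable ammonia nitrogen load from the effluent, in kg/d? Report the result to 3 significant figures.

Mass balance at the limit: 8330·0.1200 + 970.0·Cₑ = 9300·2.5 → Cₑ = 22.94 mg/L.
970.0 ML/d = 11.23 m³/s. Load = 11.23 m³/s × 22.94 g/m³ × 86 400 s/d = 22250 kg/d.

22300 kg/d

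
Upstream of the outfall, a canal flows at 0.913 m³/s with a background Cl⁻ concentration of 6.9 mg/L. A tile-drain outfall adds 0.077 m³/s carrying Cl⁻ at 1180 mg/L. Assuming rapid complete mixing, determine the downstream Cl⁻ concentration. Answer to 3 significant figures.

98.1 mg/L

Flow-weighted average: C = (0.9130·6.900 + 0.07700·1180) / 0.9900 = 97.16/0.9900 = 98.14 mg/L.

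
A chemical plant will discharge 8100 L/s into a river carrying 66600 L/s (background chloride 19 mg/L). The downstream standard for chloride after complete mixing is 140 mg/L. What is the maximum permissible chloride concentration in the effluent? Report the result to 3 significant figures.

At the limit, (Qr·Cr + Qe·Cₑ)/(Qr + Qe) = 140:
Cₑ = (74700·140 − 66600·19.00) / 8100 = 1135 mg/L.

1130 mg/L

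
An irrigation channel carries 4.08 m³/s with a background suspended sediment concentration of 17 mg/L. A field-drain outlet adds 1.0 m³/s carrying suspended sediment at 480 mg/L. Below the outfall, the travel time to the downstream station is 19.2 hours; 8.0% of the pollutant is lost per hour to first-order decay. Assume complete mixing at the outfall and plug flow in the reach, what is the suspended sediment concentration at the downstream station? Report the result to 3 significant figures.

Mass balance: C = (4.080·17.00 + 1.000·480.0) / 5.080 = 549.4/5.080 = 108.1 mg/L.
8.0%/h lost → k = −ln(1 − 0.08) = 0.08338 h⁻¹.
Applying C = C₀e^(−kt): 108.1 × 0.2017 = 21.81 mg/L.

21.8 mg/L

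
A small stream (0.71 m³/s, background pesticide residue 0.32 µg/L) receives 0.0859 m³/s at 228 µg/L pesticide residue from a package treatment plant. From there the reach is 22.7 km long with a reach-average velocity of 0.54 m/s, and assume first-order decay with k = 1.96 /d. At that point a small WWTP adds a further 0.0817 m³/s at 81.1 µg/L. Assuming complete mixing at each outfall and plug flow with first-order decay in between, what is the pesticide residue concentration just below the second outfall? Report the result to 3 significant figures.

16.2 µg/L

Mixed concentration C = ΣQC/ΣQ = (0.7100·0.3200 + 0.08590·228.0) / 0.7959 = 19.81/0.7959 = 24.89 µg/L; combined flow 0.7959 m³/s.
Travel time t = 22.7·1000 / 0.54 = 42040 s = 11.68 h.
Applying C = C₀e^(−kt): 24.89 × 0.3853 = 9.592 µg/L.
Second outfall: C = (0.7959·9.592 + 0.08170·81.10)/0.8776 = 16.25 µg/L.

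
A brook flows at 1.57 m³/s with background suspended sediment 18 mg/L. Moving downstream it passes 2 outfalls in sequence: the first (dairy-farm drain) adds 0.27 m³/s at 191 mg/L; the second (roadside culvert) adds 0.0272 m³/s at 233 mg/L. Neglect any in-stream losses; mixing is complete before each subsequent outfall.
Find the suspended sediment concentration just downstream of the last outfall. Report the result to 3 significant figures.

Outfall 1: combined Q = 1.840 m³/s; C = (1.570·18.00 + 0.2700·191.0)/1.840 = 43.39 mg/L.
Outfall 2: combined Q = 1.867 m³/s; C = (1.840·43.39 + 0.02720·233.0)/1.867 = 46.15 mg/L.

46.1 mg/L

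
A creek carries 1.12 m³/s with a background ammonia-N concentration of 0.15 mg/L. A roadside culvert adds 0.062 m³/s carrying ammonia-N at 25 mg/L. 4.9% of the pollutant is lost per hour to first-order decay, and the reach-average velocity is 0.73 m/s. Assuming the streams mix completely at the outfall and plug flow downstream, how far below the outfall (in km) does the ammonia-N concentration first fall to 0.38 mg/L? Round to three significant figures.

Mixed concentration C = ΣQC/ΣQ = (1.120·0.1500 + 0.06200·25.00) / 1.182 = 1.718/1.182 = 1.453 mg/L.
4.9%/h lost → k = −ln(1 − 0.049) = 0.05024 h⁻¹.
Set 1.453·exp(−k·t) = 0.38 → t = ln(1.453/0.38)/k = 96130 s = 26.70 h.
Distance = v·t = 0.73·96130 = 70170 m = 70.17 km.

70.2 km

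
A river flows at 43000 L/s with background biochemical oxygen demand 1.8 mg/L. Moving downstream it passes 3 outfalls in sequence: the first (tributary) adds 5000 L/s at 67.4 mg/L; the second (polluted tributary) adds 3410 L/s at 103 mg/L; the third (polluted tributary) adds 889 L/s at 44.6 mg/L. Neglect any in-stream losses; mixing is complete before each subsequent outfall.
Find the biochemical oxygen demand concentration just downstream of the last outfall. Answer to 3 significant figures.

Outfall 1: combined Q = 48000 L/s; C = (43000·1.800 + 5000·67.40)/48000 = 8.633 mg/L.
Outfall 2: combined Q = 51410 L/s; C = (48000·8.633 + 3410·103.0)/51410 = 14.89 mg/L.
Outfall 3: combined Q = 52300 L/s; C = (51410·14.89 + 889.0·44.60)/52300 = 15.40 mg/L.

15.4 mg/L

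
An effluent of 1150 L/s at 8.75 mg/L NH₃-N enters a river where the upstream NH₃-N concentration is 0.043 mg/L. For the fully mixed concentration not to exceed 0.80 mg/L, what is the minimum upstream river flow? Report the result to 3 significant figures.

12100 L/s

Set C_mix = 0.80: (Q·0.04300 + 1150·8.750) / (Q + 1150) = 0.80
→ Q = 1150·(8.750 − 0.80)/(0.80 − 0.04300) = 12080 L/s.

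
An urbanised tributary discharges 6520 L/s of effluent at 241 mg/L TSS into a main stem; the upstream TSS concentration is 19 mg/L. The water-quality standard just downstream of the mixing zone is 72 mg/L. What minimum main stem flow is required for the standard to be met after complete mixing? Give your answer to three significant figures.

Set C_mix = 72: (Q·19.00 + 6520·241.0) / (Q + 6520) = 72
→ Q = 6520·(241.0 − 72)/(72 − 19.00) = 20790 L/s.

20800 L/s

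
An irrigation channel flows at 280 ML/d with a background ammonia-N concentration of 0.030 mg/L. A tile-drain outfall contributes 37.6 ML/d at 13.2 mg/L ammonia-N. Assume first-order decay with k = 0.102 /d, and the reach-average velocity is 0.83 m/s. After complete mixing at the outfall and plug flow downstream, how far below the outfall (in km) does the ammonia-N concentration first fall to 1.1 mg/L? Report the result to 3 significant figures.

259 km

After mixing, C = (280.0·0.03000 + 37.60·13.20) / 317.6 = 504.7/317.6 = 1.589 mg/L.
Set 1.589·exp(−k·t) = 1.1 → t = ln(1.589/1.1)/k = 311600 s = 86.56 h.
Distance = v·t = 0.83·311600 = 258700 m = 258.7 km.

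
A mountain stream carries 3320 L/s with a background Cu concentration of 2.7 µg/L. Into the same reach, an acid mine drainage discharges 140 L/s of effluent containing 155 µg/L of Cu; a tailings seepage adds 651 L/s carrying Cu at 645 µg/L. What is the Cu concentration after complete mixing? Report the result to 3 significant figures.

Mass balance: C = (3320·2.700 + 140.0·155.0 + 651.0·645.0) / 4111 = 450600/4111 = 109.6 µg/L.

110 µg/L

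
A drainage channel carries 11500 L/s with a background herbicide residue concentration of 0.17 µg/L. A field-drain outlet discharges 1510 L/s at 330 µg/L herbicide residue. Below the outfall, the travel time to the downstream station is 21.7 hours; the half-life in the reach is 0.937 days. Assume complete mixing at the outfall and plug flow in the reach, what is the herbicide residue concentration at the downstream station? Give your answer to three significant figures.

19.7 µg/L

Mixed concentration C = ΣQC/ΣQ = (11500·0.1700 + 1510·330.0) / 13010 = 500300/13010 = 38.45 µg/L.
Half-life 0.937 d → k = ln 2 / 0.937 = 0.7398 d⁻¹.
Decay over the reach: 38.45·exp(−kt) = 38.45·0.5123 = 19.70 µg/L.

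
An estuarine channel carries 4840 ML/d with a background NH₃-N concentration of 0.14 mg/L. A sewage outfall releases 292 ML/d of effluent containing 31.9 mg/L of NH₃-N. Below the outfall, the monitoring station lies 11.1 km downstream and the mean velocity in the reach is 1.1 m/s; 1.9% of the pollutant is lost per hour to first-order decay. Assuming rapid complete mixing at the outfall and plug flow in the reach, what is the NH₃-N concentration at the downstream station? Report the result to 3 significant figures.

1.85 mg/L

After mixing, C = (4840·0.1400 + 292.0·31.90) / 5132 = 9992/5132 = 1.947 mg/L.
Travel time t = 11.1·1000 / 1.1 = 10090 s = 2.803 h.
1.9%/h lost → k = −ln(1 − 0.019) = 0.01918 h⁻¹.
After decay, C = 1.947 × e^(−kt) = 1.947 × 0.9477 = 1.845 mg/L.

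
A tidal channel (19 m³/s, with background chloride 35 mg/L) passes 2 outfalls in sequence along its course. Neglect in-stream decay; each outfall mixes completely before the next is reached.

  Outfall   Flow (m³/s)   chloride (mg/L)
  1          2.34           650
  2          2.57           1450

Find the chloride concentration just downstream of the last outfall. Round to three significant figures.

247 mg/L

Outfall 1: combined Q = 21.34 m³/s; C = (19.00·35.00 + 2.340·650.0)/21.34 = 102.4 mg/L.
Outfall 2: combined Q = 23.91 m³/s; C = (21.34·102.4 + 2.570·1450)/23.91 = 247.3 mg/L.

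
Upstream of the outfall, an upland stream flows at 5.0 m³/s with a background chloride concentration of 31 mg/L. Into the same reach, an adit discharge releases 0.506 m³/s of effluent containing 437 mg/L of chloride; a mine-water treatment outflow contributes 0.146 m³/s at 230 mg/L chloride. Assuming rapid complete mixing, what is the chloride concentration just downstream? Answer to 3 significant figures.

Flow-weighted average: C = (5.000·31.00 + 0.5060·437.0 + 0.1460·230.0) / 5.652 = 409.7/5.652 = 72.49 mg/L.

72.5 mg/L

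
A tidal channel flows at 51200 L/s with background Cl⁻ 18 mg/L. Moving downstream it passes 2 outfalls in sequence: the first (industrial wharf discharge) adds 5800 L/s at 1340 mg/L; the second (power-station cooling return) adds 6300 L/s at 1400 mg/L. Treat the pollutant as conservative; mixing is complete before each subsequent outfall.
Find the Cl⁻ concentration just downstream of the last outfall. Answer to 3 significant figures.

Outfall 1: combined Q = 57000 L/s; C = (51200·18.00 + 5800·1340)/57000 = 152.5 mg/L.
Outfall 2: combined Q = 63300 L/s; C = (57000·152.5 + 6300·1400)/63300 = 276.7 mg/L.

277 mg/L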